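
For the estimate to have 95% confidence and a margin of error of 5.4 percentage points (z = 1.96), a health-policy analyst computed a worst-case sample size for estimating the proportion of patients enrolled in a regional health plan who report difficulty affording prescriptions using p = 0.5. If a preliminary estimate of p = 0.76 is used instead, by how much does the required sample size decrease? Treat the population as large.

Conservative (p = 0.5): n = 1.96² × 0.25 / 0.054² ≈ 329.36 → 330.
Using p = 0.76: p(1−p) = 0.1824, so n = 1.96² × 0.1824 / 0.054² ≈ 240.30 → 241.
Reduction: 330 − 241 = 89.

89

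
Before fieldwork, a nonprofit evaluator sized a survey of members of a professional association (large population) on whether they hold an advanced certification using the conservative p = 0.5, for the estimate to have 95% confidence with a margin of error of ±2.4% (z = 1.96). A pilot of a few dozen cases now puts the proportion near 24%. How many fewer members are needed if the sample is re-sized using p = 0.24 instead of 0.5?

Conservative (p = 0.5): n = 1.96² × 0.25 / 0.024² ≈ 1667.36 → 1668.
Using p = 0.24: p(1−p) = 0.1824, so n = 1.96² × 0.1824 / 0.024² ≈ 1216.51 → 1217.
Reduction: 1668 − 1217 = 451.

451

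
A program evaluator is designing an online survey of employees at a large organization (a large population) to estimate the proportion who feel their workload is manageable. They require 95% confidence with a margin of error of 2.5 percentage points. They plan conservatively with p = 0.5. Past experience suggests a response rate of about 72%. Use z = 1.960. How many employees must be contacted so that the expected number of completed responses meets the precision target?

2135

Completed interviews needed: n₀ = 1.960² × 0.2500 / 0.025² ≈ 1536.64 → 1537.
At a 72% response rate, contacts needed = 1537 / 0.72 ≈ 2134.72 → 2135.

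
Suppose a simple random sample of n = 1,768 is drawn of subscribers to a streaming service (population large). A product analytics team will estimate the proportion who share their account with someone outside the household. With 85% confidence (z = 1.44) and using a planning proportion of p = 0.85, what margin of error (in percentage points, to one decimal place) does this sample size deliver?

1.2

SE(p̂) = √[p(1−p)/n] = √[0.1275/1768] = 0.00849.
E = z × SE = 1.44 × 0.00849 = 0.01223, or 1.2 percentage points.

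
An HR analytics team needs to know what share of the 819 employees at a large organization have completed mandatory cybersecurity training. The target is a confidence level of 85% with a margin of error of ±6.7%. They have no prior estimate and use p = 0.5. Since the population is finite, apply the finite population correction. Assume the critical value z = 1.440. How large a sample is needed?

Unadjusted: n₀ = 1.440² × 0.50 × 0.50 / 0.067² ≈ 115.48, so n₀ = 116.
Finite population correction with N = 819: n = n₀ / (1 + (n₀−1)/N) = 116 / (1 + 115/819) = 116 / 1.1404 ≈ 101.72.
Rounding up, n = 102.

102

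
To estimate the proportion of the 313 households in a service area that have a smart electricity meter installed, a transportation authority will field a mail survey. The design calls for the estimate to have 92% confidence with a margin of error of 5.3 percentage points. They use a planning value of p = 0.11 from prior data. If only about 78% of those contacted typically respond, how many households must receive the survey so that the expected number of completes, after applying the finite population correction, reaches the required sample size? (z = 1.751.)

103

Completed interviews needed (unadjusted): n₀ = 1.751² × 0.0979 / 0.053² ≈ 106.86 → 107.
FPC for N = 313: n = 107 / (1 + 106/313) = 107 / 1.3387 ≈ 79.93 → 80.
At a 78% response rate, contacts needed = 80 / 0.78 ≈ 102.56 → 103.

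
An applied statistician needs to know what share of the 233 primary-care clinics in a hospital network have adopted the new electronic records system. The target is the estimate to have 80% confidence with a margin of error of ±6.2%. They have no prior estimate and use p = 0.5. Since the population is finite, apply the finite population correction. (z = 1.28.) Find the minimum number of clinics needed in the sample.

74

Unadjusted: n₀ = 1.28² × 0.50 × 0.50 / 0.062² ≈ 106.56, so n₀ = 107.
Finite population correction with N = 233: n = n₀ / (1 + (n₀−1)/N) = 107 / (1 + 106/233) = 107 / 1.4549 ≈ 73.54.
Rounding up, n = 74.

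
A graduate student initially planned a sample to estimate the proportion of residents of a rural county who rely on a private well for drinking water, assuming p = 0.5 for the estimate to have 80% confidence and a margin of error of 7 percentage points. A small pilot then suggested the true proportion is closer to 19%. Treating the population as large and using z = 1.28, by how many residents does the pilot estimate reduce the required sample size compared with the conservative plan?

32

Conservative (p = 0.5): n = 1.28² × 0.25 / 0.070² ≈ 83.59 → 84.
Using p = 0.19: p(1−p) = 0.1539, so n = 1.28² × 0.1539 / 0.070² ≈ 51.46 → 52.
Reduction: 84 − 52 = 32.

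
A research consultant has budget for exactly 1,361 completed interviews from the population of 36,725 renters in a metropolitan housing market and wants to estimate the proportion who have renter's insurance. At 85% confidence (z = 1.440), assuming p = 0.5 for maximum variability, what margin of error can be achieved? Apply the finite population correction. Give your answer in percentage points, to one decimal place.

Finite-population factor: (N−n)/(N−1) = (36725−1361)/(36725−1) = 0.9630.
SE(p̂) = √[p(1−p)/n · (N−n)/(N−1)] = √[0.2500/1361 × 0.9630] = 0.01330.
E = z × SE = 1.440 × 0.01330 = 0.01915 ≈ 1.9 percentage points.

1.9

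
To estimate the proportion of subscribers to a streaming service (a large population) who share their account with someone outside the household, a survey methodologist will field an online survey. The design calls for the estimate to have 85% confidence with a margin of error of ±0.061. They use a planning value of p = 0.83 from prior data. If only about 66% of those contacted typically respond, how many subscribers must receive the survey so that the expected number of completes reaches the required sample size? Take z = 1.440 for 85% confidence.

120

Completed interviews needed: n₀ = 1.440² × 0.1411 / 0.061² ≈ 78.63 → 79.
At a 66% response rate, contacts needed = 79 / 0.66 ≈ 119.70 → 120.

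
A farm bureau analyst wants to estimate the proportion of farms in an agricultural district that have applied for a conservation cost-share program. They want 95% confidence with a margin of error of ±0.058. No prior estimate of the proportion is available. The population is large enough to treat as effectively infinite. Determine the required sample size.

286

For 95% confidence, z = 1.960.
With no prior estimate, use p = 0.5, giving p(1−p) = 0.25.
n = z²·p(1−p)/E² = 1.960² × 0.2500 / 0.058² = 3.8416 × 0.2500 / 0.003364 ≈ 285.49.
Rounding up gives n = 286.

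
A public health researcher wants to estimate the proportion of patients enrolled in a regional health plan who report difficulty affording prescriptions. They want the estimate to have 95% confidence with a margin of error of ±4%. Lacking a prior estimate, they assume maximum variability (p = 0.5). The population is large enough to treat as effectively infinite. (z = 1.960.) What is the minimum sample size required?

601

With p = 0.5, p(1−p) = 0.25.
n = z²·p(1−p)/E² = 1.960² × 0.2500 / 0.040² = 3.8416 × 0.2500 / 0.001600 ≈ 600.25.
Rounding up gives n = 601.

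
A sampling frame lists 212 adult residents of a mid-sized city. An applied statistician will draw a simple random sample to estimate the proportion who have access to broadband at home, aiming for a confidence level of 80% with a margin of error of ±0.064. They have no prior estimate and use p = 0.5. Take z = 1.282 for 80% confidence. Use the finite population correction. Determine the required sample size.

69

Unadjusted: n₀ = 1.282² × 0.50 × 0.50 / 0.064² ≈ 100.31, so n₀ = 101.
Finite population correction with N = 212: n = n₀ / (1 + (n₀−1)/N) = 101 / (1 + 100/212) = 101 / 1.4717 ≈ 68.63.
Rounding up, n = 69.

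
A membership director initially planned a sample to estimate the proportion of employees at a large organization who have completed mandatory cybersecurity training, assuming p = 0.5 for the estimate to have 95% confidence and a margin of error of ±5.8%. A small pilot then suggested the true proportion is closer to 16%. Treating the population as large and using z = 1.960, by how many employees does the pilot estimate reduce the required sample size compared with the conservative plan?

Conservative (p = 0.5): n = 1.960² × 0.25 / 0.058² ≈ 285.49 → 286.
Using p = 0.16: p(1−p) = 0.1344, so n = 1.960² × 0.1344 / 0.058² ≈ 153.48 → 154.
Reduction: 286 − 154 = 132.

132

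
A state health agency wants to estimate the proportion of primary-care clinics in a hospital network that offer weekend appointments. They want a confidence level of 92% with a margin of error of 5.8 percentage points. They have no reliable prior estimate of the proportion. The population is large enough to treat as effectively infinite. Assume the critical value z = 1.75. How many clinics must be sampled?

228

With no prior estimate, use p = 0.5, giving p(1−p) = 0.25.
n = z²·p(1−p)/E² = 1.75² × 0.2500 / 0.058² = 3.0625 × 0.2500 / 0.003364 ≈ 227.59.
Rounding up gives n = 228.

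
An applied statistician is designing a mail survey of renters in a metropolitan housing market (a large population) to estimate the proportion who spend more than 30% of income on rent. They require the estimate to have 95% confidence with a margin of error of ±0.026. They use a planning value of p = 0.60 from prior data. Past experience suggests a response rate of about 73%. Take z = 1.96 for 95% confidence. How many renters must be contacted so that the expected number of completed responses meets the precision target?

Completed interviews needed: n₀ = 1.96² × 0.2400 / 0.026² ≈ 1363.88 → 1364.
At a 73% response rate, contacts needed = 1364 / 0.73 ≈ 1868.49 → 1869.

1869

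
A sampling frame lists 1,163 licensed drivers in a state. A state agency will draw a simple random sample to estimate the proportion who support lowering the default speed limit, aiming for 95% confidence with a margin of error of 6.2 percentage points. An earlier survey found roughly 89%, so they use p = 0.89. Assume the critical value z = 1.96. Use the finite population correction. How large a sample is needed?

Unadjusted: n₀ = 1.96² × 0.89 × 0.11 / 0.062² ≈ 97.84, so n₀ = 98.
Finite population correction with N = 1,163: n = n₀ / (1 + (n₀−1)/N) = 98 / (1 + 97/1163) = 98 / 1.0834 ≈ 90.46.
Rounding up, n = 91.

91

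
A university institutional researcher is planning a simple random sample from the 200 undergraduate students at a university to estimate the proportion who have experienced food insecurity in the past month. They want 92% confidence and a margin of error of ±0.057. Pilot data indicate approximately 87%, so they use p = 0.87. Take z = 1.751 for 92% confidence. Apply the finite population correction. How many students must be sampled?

Unadjusted: n₀ = 1.751² × 0.87 × 0.13 / 0.057² ≈ 106.73, so n₀ = 107.
Finite population correction with N = 200: n = n₀ / (1 + (n₀−1)/N) = 107 / (1 + 106/200) = 107 / 1.5300 ≈ 69.93.
Rounding up, n = 70.

70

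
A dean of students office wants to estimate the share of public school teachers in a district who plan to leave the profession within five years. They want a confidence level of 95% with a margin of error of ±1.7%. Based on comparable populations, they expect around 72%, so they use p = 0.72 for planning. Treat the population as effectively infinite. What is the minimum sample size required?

2680

For 95% confidence, z = 1.960.
With p = 0.72, p(1−p) = 0.2016.
n = z²·p(1−p)/E² = 1.960² × 0.2016 / 0.017² = 3.8416 × 0.2016 / 0.000289 ≈ 2679.82.
Rounding up gives n = 2680.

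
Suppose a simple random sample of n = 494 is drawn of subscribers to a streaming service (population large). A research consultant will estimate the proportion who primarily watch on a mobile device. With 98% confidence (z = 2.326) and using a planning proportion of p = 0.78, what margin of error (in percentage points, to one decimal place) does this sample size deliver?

SE(p̂) = √[p(1−p)/n] = √[0.1716/494] = 0.01864.
E = z × SE = 2.326 × 0.01864 = 0.04335, or 4.3 percentage points.

4.3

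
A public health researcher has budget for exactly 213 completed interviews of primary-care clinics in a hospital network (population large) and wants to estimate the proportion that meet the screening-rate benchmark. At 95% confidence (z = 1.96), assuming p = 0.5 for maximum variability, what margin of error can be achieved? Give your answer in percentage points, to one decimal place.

6.7

SE(p̂) = √[p(1−p)/n] = √[0.2500/213] = 0.03426.
E = z × SE = 1.96 × 0.03426 = 0.06715, or 6.7 percentage points.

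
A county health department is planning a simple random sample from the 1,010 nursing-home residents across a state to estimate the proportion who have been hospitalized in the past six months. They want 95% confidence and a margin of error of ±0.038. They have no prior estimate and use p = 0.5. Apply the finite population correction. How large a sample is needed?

402

For 95% confidence, z = 1.960.
Unadjusted: n₀ = 1.960² × 0.50 × 0.50 / 0.038² ≈ 665.10, so n₀ = 666.
Finite population correction with N = 1,010: n = n₀ / (1 + (n₀−1)/N) = 666 / (1 + 665/1010) = 666 / 1.6584 ≈ 401.59.
Rounding up, n = 402.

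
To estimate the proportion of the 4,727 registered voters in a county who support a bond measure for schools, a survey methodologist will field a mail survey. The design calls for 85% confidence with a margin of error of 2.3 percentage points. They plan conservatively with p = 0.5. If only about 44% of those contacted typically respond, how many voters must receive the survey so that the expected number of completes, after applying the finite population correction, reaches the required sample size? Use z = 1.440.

Completed interviews needed (unadjusted): n₀ = 1.440² × 0.2500 / 0.023² ≈ 979.96 → 980.
FPC for N = 4,727: n = 980 / (1 + 979/4727) = 980 / 1.2071 ≈ 811.86 → 812.
At a 44% response rate, contacts needed = 812 / 0.44 ≈ 1845.45 → 1846.

1846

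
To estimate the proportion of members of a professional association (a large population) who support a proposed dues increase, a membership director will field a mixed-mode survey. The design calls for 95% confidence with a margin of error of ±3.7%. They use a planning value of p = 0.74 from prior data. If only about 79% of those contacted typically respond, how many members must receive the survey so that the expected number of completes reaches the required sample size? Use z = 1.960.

Completed interviews needed: n₀ = 1.960² × 0.1924 / 0.037² ≈ 539.90 → 540.
At a 79% response rate, contacts needed = 540 / 0.79 ≈ 683.54 → 684.

684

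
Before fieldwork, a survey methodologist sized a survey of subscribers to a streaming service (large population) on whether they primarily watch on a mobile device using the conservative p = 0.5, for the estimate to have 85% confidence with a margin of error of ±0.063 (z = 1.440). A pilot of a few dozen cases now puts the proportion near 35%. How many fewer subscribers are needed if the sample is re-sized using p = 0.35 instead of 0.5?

Conservative (p = 0.5): n = 1.440² × 0.25 / 0.063² ≈ 130.61 → 131.
Using p = 0.35: p(1−p) = 0.2275, so n = 1.440² × 0.2275 / 0.063² ≈ 118.86 → 119.
Reduction: 131 − 119 = 12.

12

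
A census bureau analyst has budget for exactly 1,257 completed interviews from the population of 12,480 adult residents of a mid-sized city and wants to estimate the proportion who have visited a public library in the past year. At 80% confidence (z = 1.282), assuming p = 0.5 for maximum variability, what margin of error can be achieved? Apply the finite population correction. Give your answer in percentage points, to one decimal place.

1.7

Finite-population factor: (N−n)/(N−1) = (12480−1257)/(12480−1) = 0.8994.
SE(p̂) = √[p(1−p)/n · (N−n)/(N−1)] = √[0.2500/1257 × 0.8994] = 0.01337.
E = z × SE = 1.282 × 0.01337 = 0.01715 ≈ 1.7 percentage points.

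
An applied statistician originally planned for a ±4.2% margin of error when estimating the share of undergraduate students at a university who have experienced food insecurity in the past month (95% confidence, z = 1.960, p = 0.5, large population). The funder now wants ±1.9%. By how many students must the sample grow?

2116

At ±4.2%: n = 1.960² × 0.2500 / 0.042² ≈ 544.44 → 545.
At ±1.9%: n = 1.960² × 0.2500 / 0.019² ≈ 2660.39 → 2661.
Additional respondents: 2661 − 545 = 2116.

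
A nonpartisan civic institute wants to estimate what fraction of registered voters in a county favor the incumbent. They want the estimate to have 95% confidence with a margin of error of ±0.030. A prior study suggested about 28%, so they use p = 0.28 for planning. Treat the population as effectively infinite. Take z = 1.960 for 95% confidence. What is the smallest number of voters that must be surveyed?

861

With p = 0.28, p(1−p) = 0.2016.
n = z²·p(1−p)/E² = 1.960² × 0.2016 / 0.030² = 3.8416 × 0.2016 / 0.000900 ≈ 860.52.
Rounding up gives n = 861.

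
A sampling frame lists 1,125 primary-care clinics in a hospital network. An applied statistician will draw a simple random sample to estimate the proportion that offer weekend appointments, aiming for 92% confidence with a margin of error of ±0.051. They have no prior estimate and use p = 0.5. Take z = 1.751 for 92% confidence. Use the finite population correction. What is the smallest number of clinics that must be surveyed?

Unadjusted: n₀ = 1.751² × 0.50 × 0.50 / 0.051² ≈ 294.69, so n₀ = 295.
Finite population correction with N = 1,125: n = n₀ / (1 + (n₀−1)/N) = 295 / (1 + 294/1125) = 295 / 1.2613 ≈ 233.88.
Rounding up, n = 234.

234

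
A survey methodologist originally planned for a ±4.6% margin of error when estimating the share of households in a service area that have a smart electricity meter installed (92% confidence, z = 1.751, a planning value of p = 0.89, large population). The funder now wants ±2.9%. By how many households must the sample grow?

215

At ±4.6%: n = 1.751² × 0.0979 / 0.046² ≈ 141.85 → 142.
At ±2.9%: n = 1.751² × 0.0979 / 0.029² ≈ 356.91 → 357.
Additional respondents: 357 − 142 = 215.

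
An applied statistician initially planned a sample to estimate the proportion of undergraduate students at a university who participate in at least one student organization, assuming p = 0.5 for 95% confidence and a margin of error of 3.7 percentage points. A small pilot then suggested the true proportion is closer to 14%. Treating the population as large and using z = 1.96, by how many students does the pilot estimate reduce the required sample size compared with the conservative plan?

Conservative (p = 0.5): n = 1.96² × 0.25 / 0.037² ≈ 701.53 → 702.
Using p = 0.14: p(1−p) = 0.1204, so n = 1.96² × 0.1204 / 0.037² ≈ 337.86 → 338.
Reduction: 702 − 338 = 364.

364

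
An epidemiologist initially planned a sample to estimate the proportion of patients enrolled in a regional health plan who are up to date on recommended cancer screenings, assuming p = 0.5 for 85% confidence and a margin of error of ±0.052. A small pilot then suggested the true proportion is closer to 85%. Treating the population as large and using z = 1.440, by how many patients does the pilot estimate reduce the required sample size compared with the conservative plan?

Conservative (p = 0.5): n = 1.440² × 0.25 / 0.052² ≈ 191.72 → 192.
Using p = 0.85: p(1−p) = 0.1275, so n = 1.440² × 0.1275 / 0.052² ≈ 97.78 → 98.
Reduction: 192 − 98 = 94.

94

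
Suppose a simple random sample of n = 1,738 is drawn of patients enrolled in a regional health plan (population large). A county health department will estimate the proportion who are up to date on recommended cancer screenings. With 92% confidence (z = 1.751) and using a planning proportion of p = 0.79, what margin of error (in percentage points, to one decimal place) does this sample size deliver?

1.7

SE(p̂) = √[p(1−p)/n] = √[0.1659/1738] = 0.00977.
E = z × SE = 1.751 × 0.00977 = 0.01711, or 1.7 percentage points.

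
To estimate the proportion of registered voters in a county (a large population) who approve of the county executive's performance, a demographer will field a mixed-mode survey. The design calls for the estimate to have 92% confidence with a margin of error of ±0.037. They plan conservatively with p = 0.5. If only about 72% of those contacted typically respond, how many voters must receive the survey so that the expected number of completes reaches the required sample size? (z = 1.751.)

Completed interviews needed: n₀ = 1.751² × 0.2500 / 0.037² ≈ 559.90 → 560.
At a 72% response rate, contacts needed = 560 / 0.72 ≈ 777.78 → 778.

778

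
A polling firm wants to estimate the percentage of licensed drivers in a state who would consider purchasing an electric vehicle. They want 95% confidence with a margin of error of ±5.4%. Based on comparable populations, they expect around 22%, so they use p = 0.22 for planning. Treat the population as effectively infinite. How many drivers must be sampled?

227

For 95% confidence, z = 1.960.
With p = 0.22, p(1−p) = 0.1716.
n = z²·p(1−p)/E² = 1.960² × 0.1716 / 0.054² = 3.8416 × 0.1716 / 0.002916 ≈ 226.07.
Rounding up gives n = 227.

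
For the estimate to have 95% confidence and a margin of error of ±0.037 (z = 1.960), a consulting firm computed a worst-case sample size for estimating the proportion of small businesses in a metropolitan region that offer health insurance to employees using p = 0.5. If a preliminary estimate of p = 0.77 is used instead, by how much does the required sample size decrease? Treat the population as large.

205

Conservative (p = 0.5): n = 1.960² × 0.25 / 0.037² ≈ 701.53 → 702.
Using p = 0.77: p(1−p) = 0.1771, so n = 1.960² × 0.1771 / 0.037² ≈ 496.97 → 497.
Reduction: 702 − 497 = 205.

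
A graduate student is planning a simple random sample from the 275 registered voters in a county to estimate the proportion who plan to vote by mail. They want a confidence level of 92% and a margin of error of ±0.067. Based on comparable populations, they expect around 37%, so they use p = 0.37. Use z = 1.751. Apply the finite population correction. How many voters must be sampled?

102

Unadjusted: n₀ = 1.751² × 0.37 × 0.63 / 0.067² ≈ 159.21, so n₀ = 160.
Finite population correction with N = 275: n = n₀ / (1 + (n₀−1)/N) = 160 / (1 + 159/275) = 160 / 1.5782 ≈ 101.38.
Rounding up, n = 102.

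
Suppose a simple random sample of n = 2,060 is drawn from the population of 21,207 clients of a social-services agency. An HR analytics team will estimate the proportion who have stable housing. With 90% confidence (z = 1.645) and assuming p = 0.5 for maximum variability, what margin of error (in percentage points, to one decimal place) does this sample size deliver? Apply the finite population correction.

1.7

Finite-population factor: (N−n)/(N−1) = (21207−2060)/(21207−1) = 0.9029.
SE(p̂) = √[p(1−p)/n · (N−n)/(N−1)] = √[0.2500/2060 × 0.9029] = 0.01047.
E = z × SE = 1.645 × 0.01047 = 0.01722 ≈ 1.7 percentage points.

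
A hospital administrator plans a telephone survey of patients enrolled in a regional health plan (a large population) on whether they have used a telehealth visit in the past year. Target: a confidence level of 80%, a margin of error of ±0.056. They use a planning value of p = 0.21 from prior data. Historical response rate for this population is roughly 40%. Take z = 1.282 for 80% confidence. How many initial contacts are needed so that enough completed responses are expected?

Completed interviews needed: n₀ = 1.282² × 0.1659 / 0.056² ≈ 86.95 → 87.
At a 40% response rate, contacts needed = 87 / 0.40 ≈ 217.50 → 218.

218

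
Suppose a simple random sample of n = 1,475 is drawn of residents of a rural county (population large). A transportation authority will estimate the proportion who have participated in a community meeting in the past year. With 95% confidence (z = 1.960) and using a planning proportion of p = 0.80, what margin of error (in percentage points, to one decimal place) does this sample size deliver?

SE(p̂) = √[p(1−p)/n] = √[0.1600/1475] = 0.01042.
E = z × SE = 1.960 × 0.01042 = 0.02041, or 2.0 percentage points.

2.0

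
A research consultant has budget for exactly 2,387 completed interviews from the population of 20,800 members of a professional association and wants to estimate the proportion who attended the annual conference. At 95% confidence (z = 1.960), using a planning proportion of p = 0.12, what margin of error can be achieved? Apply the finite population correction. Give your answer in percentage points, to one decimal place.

1.2

Finite-population factor: (N−n)/(N−1) = (20800−2387)/(20800−1) = 0.8853.
SE(p̂) = √[p(1−p)/n · (N−n)/(N−1)] = √[0.1056/2387 × 0.8853] = 0.00626.
E = z × SE = 1.960 × 0.00626 = 0.01227 ≈ 1.2 percentage points.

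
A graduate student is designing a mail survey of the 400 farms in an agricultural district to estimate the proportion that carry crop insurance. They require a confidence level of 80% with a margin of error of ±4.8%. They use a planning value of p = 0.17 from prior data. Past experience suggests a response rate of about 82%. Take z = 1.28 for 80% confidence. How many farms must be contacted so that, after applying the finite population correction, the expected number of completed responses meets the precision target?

99

Completed interviews needed (unadjusted): n₀ = 1.28² × 0.1411 / 0.048² ≈ 100.34 → 101.
FPC for N = 400: n = 101 / (1 + 100/400) = 101 / 1.2500 ≈ 80.80 → 81.
At an 82% response rate, contacts needed = 81 / 0.82 ≈ 98.78 → 99.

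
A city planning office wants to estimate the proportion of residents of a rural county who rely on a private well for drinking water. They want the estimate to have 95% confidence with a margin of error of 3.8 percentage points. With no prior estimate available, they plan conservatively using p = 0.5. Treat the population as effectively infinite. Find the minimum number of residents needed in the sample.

For 95% confidence, z = 1.96.
With p = 0.5, p(1−p) = 0.25.
n = z²·p(1−p)/E² = 1.96² × 0.2500 / 0.038² = 3.8416 × 0.2500 / 0.001444 ≈ 665.10.
Rounding up gives n = 666.

666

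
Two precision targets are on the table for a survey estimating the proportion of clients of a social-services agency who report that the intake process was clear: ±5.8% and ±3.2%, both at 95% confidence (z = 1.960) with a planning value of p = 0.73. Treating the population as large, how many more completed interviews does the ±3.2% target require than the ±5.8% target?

At ±5.8%: n = 1.960² × 0.1971 / 0.058² ≈ 225.08 → 226.
At ±3.2%: n = 1.960² × 0.1971 / 0.032² ≈ 739.43 → 740.
Additional respondents: 740 − 226 = 514.

514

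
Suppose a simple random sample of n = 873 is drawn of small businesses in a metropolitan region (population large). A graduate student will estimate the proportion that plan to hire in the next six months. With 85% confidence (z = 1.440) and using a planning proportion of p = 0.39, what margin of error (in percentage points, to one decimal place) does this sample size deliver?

2.4

SE(p̂) = √[p(1−p)/n] = √[0.2379/873] = 0.01651.
E = z × SE = 1.440 × 0.01651 = 0.02377, or 2.4 percentage points.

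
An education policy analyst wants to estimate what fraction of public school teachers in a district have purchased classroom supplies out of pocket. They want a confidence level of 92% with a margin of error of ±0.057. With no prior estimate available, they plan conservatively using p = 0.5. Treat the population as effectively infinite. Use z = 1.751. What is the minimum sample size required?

With p = 0.5, p(1−p) = 0.25.
n = z²·p(1−p)/E² = 1.751² × 0.2500 / 0.057² = 3.0660 × 0.2500 / 0.003249 ≈ 235.92.
Rounding up gives n = 236.

236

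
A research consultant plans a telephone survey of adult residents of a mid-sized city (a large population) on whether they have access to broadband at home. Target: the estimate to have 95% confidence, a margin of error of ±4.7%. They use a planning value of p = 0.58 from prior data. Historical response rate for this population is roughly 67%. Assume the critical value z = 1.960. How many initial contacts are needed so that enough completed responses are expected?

Completed interviews needed: n₀ = 1.960² × 0.2436 / 0.047² ≈ 423.64 → 424.
At a 67% response rate, contacts needed = 424 / 0.67 ≈ 632.84 → 633.

633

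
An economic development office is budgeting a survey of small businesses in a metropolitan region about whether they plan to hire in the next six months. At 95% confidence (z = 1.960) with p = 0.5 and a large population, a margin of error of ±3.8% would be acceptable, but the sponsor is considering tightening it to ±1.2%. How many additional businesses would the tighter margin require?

At ±3.8%: n = 1.960² × 0.2500 / 0.038² ≈ 665.10 → 666.
At ±1.2%: n = 1.960² × 0.2500 / 0.012² ≈ 6669.44 → 6670.
Additional respondents: 6670 − 666 = 6004.

6004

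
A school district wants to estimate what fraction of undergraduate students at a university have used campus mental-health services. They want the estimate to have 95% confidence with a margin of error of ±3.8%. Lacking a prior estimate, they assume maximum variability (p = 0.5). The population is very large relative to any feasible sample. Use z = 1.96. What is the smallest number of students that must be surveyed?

With p = 0.5, p(1−p) = 0.25.
n = z²·p(1−p)/E² = 1.96² × 0.2500 / 0.038² = 3.8416 × 0.2500 / 0.001444 ≈ 665.10.
Rounding up gives n = 666.

666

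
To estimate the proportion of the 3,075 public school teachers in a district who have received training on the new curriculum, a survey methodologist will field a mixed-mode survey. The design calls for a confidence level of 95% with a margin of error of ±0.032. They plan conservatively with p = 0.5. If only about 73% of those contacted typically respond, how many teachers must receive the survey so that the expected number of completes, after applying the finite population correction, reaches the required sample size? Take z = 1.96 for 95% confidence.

Completed interviews needed (unadjusted): n₀ = 1.96² × 0.2500 / 0.032² ≈ 937.89 → 938.
FPC for N = 3,075: n = 938 / (1 + 937/3075) = 938 / 1.3047 ≈ 718.93 → 719.
At a 73% response rate, contacts needed = 719 / 0.73 ≈ 984.93 → 985.

985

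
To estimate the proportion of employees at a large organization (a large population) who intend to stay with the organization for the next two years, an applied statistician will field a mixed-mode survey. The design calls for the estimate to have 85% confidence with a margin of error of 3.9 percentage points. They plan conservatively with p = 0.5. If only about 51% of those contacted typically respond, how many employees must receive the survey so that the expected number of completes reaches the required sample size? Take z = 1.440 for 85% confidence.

Completed interviews needed: n₀ = 1.440² × 0.2500 / 0.039² ≈ 340.83 → 341.
At a 51% response rate, contacts needed = 341 / 0.51 ≈ 668.63 → 669.

669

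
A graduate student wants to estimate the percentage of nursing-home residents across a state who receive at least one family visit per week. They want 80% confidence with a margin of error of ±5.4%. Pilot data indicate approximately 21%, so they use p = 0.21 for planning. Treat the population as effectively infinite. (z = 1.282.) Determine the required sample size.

94

With p = 0.21, p(1−p) = 0.1659.
n = z²·p(1−p)/E² = 1.282² × 0.1659 / 0.054² = 1.6435 × 0.1659 / 0.002916 ≈ 93.51.
Rounding up gives n = 94.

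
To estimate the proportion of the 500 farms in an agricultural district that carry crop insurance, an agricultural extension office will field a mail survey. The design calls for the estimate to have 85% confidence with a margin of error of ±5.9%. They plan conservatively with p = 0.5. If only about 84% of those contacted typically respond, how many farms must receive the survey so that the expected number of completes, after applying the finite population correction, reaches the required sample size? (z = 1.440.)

137

Completed interviews needed (unadjusted): n₀ = 1.440² × 0.2500 / 0.059² ≈ 148.92 → 149.
FPC for N = 500: n = 149 / (1 + 148/500) = 149 / 1.2960 ≈ 114.97 → 115.
At an 84% response rate, contacts needed = 115 / 0.84 ≈ 136.90 → 137.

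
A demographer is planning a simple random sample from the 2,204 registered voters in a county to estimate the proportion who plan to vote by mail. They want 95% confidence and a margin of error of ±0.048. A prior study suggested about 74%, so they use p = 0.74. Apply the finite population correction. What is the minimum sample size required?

281

For 95% confidence, z = 1.96.
Unadjusted: n₀ = 1.96² × 0.74 × 0.26 / 0.048² ≈ 320.80, so n₀ = 321.
Finite population correction with N = 2,204: n = n₀ / (1 + (n₀−1)/N) = 321 / (1 + 320/2204) = 321 / 1.1452 ≈ 280.30.
Rounding up, n = 281.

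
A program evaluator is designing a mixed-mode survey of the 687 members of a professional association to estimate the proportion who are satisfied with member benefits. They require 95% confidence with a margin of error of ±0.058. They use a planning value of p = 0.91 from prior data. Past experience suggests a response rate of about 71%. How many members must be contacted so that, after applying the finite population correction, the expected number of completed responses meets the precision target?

For 95% confidence, z = 1.960.
Completed interviews needed (unadjusted): n₀ = 1.960² × 0.0819 / 0.058² ≈ 93.53 → 94.
FPC for N = 687: n = 94 / (1 + 93/687) = 94 / 1.1354 ≈ 82.79 → 83.
At a 71% response rate, contacts needed = 83 / 0.71 ≈ 116.90 → 117.

117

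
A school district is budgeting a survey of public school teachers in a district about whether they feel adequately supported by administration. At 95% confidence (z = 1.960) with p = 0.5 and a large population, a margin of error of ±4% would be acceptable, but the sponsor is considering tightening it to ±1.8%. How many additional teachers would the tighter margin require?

2364

At ±4%: n = 1.960² × 0.2500 / 0.040² ≈ 600.25 → 601.
At ±1.8%: n = 1.960² × 0.2500 / 0.018² ≈ 2964.20 → 2965.
Additional respondents: 2965 − 601 = 2364.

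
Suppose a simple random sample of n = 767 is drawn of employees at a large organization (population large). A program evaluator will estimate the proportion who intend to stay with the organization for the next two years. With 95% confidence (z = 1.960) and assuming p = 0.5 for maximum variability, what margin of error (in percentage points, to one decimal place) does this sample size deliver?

SE(p̂) = √[p(1−p)/n] = √[0.2500/767] = 0.01805.
E = z × SE = 1.960 × 0.01805 = 0.03539, or 3.5 percentage points.

3.5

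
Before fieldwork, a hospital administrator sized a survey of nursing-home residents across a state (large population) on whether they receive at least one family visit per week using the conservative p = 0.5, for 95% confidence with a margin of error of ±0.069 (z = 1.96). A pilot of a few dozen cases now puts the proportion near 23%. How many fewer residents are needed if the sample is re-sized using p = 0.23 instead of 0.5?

Conservative (p = 0.5): n = 1.96² × 0.25 / 0.069² ≈ 201.72 → 202.
Using p = 0.23: p(1−p) = 0.1771, so n = 1.96² × 0.1771 / 0.069² ≈ 142.90 → 143.
Reduction: 202 − 143 = 59.

59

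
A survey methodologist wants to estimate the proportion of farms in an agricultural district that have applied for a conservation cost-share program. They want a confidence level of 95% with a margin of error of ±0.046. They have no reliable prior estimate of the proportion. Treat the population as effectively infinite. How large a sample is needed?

454

For 95% confidence, z = 1.960.
With no prior estimate, use p = 0.5, giving p(1−p) = 0.25.
n = z²·p(1−p)/E² = 1.960² × 0.2500 / 0.046² = 3.8416 × 0.2500 / 0.002116 ≈ 453.88.
Rounding up gives n = 454.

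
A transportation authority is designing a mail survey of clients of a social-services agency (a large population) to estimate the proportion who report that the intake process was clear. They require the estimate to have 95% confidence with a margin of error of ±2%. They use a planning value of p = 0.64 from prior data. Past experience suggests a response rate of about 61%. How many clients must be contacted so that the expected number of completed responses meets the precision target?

3628

For 95% confidence, z = 1.96.
Completed interviews needed: n₀ = 1.96² × 0.2304 / 0.020² ≈ 2212.76 → 2213.
At a 61% response rate, contacts needed = 2213 / 0.61 ≈ 3627.87 → 3628.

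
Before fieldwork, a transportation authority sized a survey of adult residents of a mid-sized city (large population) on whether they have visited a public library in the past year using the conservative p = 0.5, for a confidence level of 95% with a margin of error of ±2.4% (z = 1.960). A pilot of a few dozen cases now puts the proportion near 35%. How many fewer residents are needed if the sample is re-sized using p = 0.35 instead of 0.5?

Conservative (p = 0.5): n = 1.960² × 0.25 / 0.024² ≈ 1667.36 → 1668.
Using p = 0.35: p(1−p) = 0.2275, so n = 1.960² × 0.2275 / 0.024² ≈ 1517.30 → 1518.
Reduction: 1668 − 1518 = 150.

150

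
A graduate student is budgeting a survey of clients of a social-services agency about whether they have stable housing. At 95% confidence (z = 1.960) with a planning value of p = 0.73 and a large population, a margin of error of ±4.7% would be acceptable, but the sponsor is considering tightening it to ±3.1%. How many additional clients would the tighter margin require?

445

At ±4.7%: n = 1.960² × 0.1971 / 0.047² ≈ 342.77 → 343.
At ±3.1%: n = 1.960² × 0.1971 / 0.031² ≈ 787.91 → 788.
Additional respondents: 788 − 343 = 445.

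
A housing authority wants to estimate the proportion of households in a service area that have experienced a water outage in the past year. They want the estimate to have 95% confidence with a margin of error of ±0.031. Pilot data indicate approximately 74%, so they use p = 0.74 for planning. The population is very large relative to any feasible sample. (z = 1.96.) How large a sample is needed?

With p = 0.74, p(1−p) = 0.1924.
n = z²·p(1−p)/E² = 1.96² × 0.1924 / 0.031² = 3.8416 × 0.1924 / 0.000961 ≈ 769.12.
Rounding up gives n = 770.

770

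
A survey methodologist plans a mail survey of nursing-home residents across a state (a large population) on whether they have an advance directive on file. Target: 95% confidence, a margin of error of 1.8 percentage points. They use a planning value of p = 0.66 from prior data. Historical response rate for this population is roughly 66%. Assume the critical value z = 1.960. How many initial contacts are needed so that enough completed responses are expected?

Completed interviews needed: n₀ = 1.960² × 0.2244 / 0.018² ≈ 2660.66 → 2661.
At a 66% response rate, contacts needed = 2661 / 0.66 ≈ 4031.82 → 4032.

4032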